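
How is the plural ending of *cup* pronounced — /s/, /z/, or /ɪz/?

The stem *cup* ends in a voiceless non-sibilant consonant.
The plural suffix surfaces as /ɪz/ after sibilants, /s/ after other voiceless consonants, and /z/ after other voiced sounds.
So the plural -s on *cup* is pronounced /s/.

/s/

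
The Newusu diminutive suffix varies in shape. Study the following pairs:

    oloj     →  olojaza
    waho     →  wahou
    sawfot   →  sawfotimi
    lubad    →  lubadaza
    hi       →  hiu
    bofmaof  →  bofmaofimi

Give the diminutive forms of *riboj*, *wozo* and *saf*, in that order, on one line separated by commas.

Looking at the final sound of each stem: -imi when the stem ends in a voiceless consonant (*sawfot*, *bofmaof*); -aza when the stem ends in a voiced consonant (*oloj*, *lubad*); -u when the stem ends in a vowel (*waho*, *hi*).
*riboj*: final sound = /j/, a voiced consonant → -aza → *ribojaza*.
*wozo* — final sound /o/ (a vowel) → -u → *wozou*.
The final sound of *saf* is /f/, which is a voiceless consonant, so the suffix is -imi, giving *safimi*.

ribojaza, wozou, safimi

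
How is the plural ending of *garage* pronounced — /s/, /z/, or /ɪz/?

/ɪz/

The stem *garage* ends in a sibilant (/s, z, ʃ, ʒ, tʃ, dʒ/).
The plural suffix surfaces as /ɪz/ after sibilants, /s/ after other voiceless consonants, and /z/ after other voiced sounds.
So the plural -s on *garage* is pronounced /ɪz/.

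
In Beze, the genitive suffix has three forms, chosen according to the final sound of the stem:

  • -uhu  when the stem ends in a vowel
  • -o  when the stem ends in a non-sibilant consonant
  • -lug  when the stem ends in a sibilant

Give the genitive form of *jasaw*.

*jasaw* — final sound /w/ (a non-sibilant consonant) → -o → *jasawo*.

jasawo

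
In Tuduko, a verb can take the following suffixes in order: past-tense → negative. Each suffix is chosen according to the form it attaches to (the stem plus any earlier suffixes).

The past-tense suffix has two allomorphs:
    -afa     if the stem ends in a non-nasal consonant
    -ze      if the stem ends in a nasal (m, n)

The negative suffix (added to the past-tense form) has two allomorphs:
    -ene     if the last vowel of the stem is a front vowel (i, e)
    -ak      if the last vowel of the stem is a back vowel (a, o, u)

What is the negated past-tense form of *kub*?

kubafaak

*kub* — final consonant /b/ (non-nasal) → -afa → *kubafa*.
Since the last vowel of the past-tense form *kubafa* is /a/ (a back vowel), it takes -ak, giving *kubafaak*.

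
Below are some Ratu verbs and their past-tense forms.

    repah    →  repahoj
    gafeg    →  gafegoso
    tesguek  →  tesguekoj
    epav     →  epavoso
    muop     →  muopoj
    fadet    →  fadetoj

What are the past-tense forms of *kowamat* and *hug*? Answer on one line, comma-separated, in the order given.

kowamatoj, hugoso

The alternation tracks the final consonant of the stem — -oj when the stem ends in a voiceless consonant (*repah*, *tesguek*, *muop*, *fadet*); -oso when the stem ends in a voiced consonant (*gafeg*, *epav*).
The final consonant of *kowamat* is /t/, which is voiceless, so the suffix is -oj, giving *kowamatoj*.
The final consonant of *hug* is /g/, which is voiced, so the suffix is -oso, giving *hugoso*.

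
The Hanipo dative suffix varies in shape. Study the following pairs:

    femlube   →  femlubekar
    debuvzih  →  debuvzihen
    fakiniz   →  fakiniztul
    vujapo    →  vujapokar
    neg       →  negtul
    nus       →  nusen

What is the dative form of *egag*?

egagtul

The pattern is voicing of the final sound: -en when the stem ends in a voiceless consonant (*debuvzih*, *nus*); -tul when the stem ends in a voiced consonant (*fakiniz*, *neg*); -kar when the stem ends in a vowel (*femlube*, *vujapo*).
The final sound of *egag* is /g/, which is a voiced consonant, so the suffix is -tul, giving *egagtul*.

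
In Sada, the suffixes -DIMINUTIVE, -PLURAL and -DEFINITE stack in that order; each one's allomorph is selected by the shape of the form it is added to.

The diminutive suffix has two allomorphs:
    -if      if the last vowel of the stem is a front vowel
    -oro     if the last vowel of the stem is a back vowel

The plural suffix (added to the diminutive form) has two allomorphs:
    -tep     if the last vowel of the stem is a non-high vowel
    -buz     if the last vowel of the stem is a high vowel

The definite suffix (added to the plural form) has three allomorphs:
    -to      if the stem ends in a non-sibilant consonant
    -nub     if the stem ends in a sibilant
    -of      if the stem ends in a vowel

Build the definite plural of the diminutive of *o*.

Since the last vowel of *o* is /o/ (a back vowel), it takes -oro, giving *ooro*.
The diminutive form *ooro* — last vowel /o/ (a non-high vowel) → -tep → *oorotep*.
Since the final sound of the plural form *oorotep* is /p/ (a non-sibilant consonant), it takes -to, giving *oorotepto*.

oorotepto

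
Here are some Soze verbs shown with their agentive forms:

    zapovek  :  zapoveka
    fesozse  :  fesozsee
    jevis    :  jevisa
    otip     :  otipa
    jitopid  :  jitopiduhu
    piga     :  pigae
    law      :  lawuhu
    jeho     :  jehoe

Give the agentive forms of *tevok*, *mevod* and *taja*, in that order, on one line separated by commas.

Looking at the final sound of each stem: -a when the stem ends in a voiceless consonant (*zapovek*, *jevis*, *otip*); -uhu when the stem ends in a voiced consonant (*jitopid*, *law*); -e when the stem ends in a vowel (*fesozse*, *piga*, *jeho*).
The final sound of *tevok* is /k/, which is a voiceless consonant, so the suffix is -a, giving *tevoka*.
Since the final sound of *mevod* is /d/ (a voiced consonant), it takes -uhu, giving *mevoduhu*.
*taja* — final sound /a/ (a vowel) → -e → *tajae*.

tevoka, mevoduhu, tajae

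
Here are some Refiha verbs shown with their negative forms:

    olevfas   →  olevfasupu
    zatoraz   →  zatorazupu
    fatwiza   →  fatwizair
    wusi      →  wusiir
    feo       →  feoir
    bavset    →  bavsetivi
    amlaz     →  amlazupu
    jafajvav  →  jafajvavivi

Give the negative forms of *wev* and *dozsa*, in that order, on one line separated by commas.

wevivi, dozsair

The suffix is conditioned by the final sound: -upu when the stem ends in a sibilant (*olevfas*, *zatoraz*, *amlaz*); -ivi when the stem ends in a non-sibilant consonant (*bavset*, *jafajvav*); -ir when the stem ends in a vowel (*fatwiza*, *wusi*, *feo*).
Since the final sound of *wev* is /v/ (a non-sibilant consonant), it takes -ivi, giving *wevivi*.
Since the final sound of *dozsa* is /a/ (a vowel), it takes -ir, giving *dozsair*.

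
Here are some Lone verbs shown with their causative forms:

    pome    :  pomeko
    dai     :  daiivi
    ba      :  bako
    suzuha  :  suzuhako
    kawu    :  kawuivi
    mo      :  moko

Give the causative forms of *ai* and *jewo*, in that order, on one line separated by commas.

The suffix is conditioned by the last vowel: -ivi when the last vowel of the stem is a high vowel (*dai*, *kawu*); -ko when the last vowel of the stem is a non-high vowel (*pome*, *ba*, *suzuha*, *mo*).
*ai*: last vowel = /i/, a high vowel → -ivi → *aiivi*.
Since the last vowel of *jewo* is /o/ (a non-high vowel), it takes -ko, giving *jewoko*.

aiivi, jewoko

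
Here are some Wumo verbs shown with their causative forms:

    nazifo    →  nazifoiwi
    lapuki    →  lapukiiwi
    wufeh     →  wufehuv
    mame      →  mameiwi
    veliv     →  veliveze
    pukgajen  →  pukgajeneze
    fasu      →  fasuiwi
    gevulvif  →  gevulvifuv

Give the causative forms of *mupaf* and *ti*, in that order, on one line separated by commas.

mupafuv, tiiwi

The alternation tracks the final sound of the stem — -uv when the stem ends in a voiceless consonant (*wufeh*, *gevulvif*); -eze when the stem ends in a voiced consonant (*veliv*, *pukgajen*); -iwi when the stem ends in a vowel (*nazifo*, *lapuki*, *mame*, *fasu*).
Since the final sound of *mupaf* is /f/ (a voiceless consonant), it takes -uv, giving *mupafuv*.
Since the final sound of *ti* is /i/ (a vowel), it takes -iwi, giving *tiiwi*.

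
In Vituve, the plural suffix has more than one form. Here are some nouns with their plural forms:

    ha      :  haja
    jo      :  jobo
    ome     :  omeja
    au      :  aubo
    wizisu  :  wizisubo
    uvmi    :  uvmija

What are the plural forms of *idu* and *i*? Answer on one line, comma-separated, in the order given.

idubo, ija

The alternation tracks the last vowel of the stem — -bo when the last vowel of the stem is a rounded vowel (*jo*, *au*, *wizisu*); -ja when the last vowel of the stem is an unrounded vowel (*ha*, *ome*, *uvmi*).
*idu* — last vowel /u/ (a rounded vowel) → -bo → *idubo*.
Since the last vowel of *i* is /i/ (an unrounded vowel), it takes -ja, giving *ija*.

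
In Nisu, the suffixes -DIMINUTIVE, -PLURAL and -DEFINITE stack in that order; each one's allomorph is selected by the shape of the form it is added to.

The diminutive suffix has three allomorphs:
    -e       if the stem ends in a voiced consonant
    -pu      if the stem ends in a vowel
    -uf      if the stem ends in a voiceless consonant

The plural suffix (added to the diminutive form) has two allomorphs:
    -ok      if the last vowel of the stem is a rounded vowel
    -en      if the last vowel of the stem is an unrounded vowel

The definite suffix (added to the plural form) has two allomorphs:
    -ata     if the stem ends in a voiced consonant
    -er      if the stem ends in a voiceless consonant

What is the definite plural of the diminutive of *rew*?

*rew*: final sound = /w/, a voiced consonant → -e → *rewe*.
The diminutive form *rewe*: last vowel = /e/, an unrounded vowel → -en → *reween*.
The final consonant of the plural form *reween* is /n/, which is voiced, so the definite suffix is -ata, giving *reweenata*.

reweenata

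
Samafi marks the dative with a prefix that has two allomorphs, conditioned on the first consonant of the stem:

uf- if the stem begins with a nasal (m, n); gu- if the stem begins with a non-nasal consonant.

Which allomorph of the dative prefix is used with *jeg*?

gu-

*jeg*: first consonant = /j/, non-nasal → gu-.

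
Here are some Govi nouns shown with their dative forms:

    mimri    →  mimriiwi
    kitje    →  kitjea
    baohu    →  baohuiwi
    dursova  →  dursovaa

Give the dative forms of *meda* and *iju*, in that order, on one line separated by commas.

medaa, ijuiwi

The suffix is conditioned by the last vowel: -iwi when the last vowel of the stem is a high vowel (*mimri*, *baohu*); -a when the last vowel of the stem is a non-high vowel (*kitje*, *dursova*).
Since the last vowel of *meda* is /a/ (a non-high vowel), it takes -a, giving *medaa*.
*iju* — last vowel /u/ (a high vowel) → -iwi → *ijuiwi*.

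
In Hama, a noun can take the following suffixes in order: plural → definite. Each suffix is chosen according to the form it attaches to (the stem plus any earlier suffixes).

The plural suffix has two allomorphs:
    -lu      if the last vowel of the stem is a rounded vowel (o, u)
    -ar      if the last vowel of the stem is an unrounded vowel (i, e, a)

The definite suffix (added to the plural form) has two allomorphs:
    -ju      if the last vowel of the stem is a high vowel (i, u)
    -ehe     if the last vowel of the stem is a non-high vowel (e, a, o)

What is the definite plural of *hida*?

hidaarehe

*hida*: last vowel = /a/, an unrounded vowel → -ar → *hidaar*.
The last vowel of the plural form *hidaar* is /a/, which is a non-high vowel, so the definite suffix is -ehe, giving *hidaarehe*.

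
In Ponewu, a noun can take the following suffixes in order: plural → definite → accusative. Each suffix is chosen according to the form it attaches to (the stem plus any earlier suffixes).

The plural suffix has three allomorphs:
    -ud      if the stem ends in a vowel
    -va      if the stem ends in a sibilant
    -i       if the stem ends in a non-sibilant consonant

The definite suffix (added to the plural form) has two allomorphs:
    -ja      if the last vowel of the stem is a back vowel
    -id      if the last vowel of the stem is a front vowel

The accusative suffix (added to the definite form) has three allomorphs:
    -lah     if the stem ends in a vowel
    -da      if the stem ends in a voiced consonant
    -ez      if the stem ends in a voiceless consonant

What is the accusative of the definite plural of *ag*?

Since the final sound of *ag* is /g/ (a non-sibilant consonant), it takes -i, giving *agi*.
Since the last vowel of the plural form *agi* is /i/ (a front vowel), it takes -id, giving *agiid*.
The final sound of the definite form *agiid* is /d/, which is a voiced consonant, so the accusative suffix is -da, giving *agiidda*.

agiidda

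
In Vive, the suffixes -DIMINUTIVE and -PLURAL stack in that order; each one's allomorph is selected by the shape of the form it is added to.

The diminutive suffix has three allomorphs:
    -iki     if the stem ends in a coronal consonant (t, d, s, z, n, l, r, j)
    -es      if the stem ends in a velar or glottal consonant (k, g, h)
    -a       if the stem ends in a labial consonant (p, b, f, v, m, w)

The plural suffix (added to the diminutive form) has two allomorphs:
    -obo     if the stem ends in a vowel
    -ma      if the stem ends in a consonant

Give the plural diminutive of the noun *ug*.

The final consonant of *ug* is /g/, which is velar/glottal, so the diminutive suffix is -es, giving *uges*.
The diminutive form *uges* — final sound /s/ (a consonant) → -ma → *ugesma*.

ugesma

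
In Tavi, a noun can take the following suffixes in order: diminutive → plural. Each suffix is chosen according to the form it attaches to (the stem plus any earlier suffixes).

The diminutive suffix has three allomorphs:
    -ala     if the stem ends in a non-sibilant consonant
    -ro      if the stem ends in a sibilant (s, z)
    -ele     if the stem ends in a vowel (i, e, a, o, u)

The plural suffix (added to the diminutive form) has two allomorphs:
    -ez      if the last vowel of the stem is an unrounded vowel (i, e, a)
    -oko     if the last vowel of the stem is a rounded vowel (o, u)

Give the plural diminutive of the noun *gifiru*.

*gifiru* — final sound /u/ (a vowel) → -ele → *gifiruele*.
The diminutive form *gifiruele* — last vowel /e/ (an unrounded vowel) → -ez → *gifirueleez*.

gifirueleez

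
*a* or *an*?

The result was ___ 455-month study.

a

The indefinite article is chosen by the initial *sound* of the following word, not its spelling.
The number *455* is spoken "four hundred …", beginning with /fɔr/ — a consonant sound.
So the article is *a*: The result was a 455-month study.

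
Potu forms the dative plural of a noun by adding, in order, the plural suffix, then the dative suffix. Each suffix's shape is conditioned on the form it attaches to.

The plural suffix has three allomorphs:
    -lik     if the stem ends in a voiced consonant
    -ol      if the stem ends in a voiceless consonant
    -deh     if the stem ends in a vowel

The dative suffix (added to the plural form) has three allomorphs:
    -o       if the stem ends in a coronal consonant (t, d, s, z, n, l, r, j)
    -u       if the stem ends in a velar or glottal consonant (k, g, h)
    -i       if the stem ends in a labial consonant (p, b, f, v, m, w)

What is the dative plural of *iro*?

irodehu

*iro* — final sound /o/ (a vowel) → -deh → *irodeh*.
The plural form *irodeh* — final consonant /h/ (velar/glottal) → -u → *irodehu*.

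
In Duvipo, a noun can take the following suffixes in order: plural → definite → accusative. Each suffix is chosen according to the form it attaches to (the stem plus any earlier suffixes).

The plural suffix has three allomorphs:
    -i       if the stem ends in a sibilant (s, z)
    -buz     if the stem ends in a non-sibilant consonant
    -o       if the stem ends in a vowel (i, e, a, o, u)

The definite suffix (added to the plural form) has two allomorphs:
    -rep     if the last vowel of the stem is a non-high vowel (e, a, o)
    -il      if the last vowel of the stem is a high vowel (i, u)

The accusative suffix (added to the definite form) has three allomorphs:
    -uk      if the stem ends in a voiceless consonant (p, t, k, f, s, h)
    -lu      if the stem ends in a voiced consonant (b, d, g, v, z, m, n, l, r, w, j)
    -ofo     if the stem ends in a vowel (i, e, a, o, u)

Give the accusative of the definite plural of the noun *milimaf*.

milimafbuzillu

Since the final sound of *milimaf* is /f/ (a non-sibilant consonant), it takes -buz, giving *milimafbuz*.
The plural form *milimafbuz*: last vowel = /u/, a high vowel → -il → *milimafbuzil*.
Since the final sound of the definite form *milimafbuzil* is /l/ (a voiced consonant), it takes -lu, giving *milimafbuzillu*.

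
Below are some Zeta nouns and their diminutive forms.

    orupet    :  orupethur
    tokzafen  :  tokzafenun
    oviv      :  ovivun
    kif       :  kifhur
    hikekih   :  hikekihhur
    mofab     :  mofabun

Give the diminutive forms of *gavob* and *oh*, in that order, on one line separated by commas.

gavobun, ohhur

Looking at the final consonant of each stem: -hur when the stem ends in a voiceless consonant (*orupet*, *kif*, *hikekih*); -un when the stem ends in a voiced consonant (*tokzafen*, *oviv*, *mofab*).
*gavob* — final consonant /b/ (voiced) → -un → *gavobun*.
Since the final consonant of *oh* is /h/ (voiceless), it takes -hur, giving *ohhur*.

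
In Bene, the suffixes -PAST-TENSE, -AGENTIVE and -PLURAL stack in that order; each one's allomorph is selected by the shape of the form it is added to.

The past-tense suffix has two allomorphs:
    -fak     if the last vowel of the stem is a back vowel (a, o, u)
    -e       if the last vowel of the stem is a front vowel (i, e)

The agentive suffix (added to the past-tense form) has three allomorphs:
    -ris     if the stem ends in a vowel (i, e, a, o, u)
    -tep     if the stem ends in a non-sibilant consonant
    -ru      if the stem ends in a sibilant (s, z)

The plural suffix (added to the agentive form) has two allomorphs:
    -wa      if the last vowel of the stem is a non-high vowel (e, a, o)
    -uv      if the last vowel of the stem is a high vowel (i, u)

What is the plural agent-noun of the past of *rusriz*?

*rusriz* — last vowel /i/ (a front vowel) → -e → *rusrize*.
Since the final sound of the past-tense form *rusrize* is /e/ (a vowel), it takes -ris, giving *rusrizeris*.
Since the last vowel of the agentive form *rusrizeris* is /i/ (a high vowel), it takes -uv, giving *rusrizerisuv*.

rusrizerisuv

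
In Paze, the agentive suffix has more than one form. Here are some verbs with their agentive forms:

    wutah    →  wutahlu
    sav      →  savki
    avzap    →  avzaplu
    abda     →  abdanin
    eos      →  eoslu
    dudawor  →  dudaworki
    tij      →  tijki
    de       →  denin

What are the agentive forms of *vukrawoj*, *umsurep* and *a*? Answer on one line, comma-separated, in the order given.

The suffix is conditioned by the final sound: -lu when the stem ends in a voiceless consonant (*wutah*, *avzap*, *eos*); -ki when the stem ends in a voiced consonant (*sav*, *dudawor*, *tij*); -nin when the stem ends in a vowel (*abda*, *de*).
*vukrawoj* — final sound /j/ (a voiced consonant) → -ki → *vukrawojki*.
Since the final sound of *umsurep* is /p/ (a voiceless consonant), it takes -lu, giving *umsureplu*.
The final sound of *a* is /a/, which is a vowel, so the suffix is -nin, giving *anin*.

vukrawojki, umsureplu, anin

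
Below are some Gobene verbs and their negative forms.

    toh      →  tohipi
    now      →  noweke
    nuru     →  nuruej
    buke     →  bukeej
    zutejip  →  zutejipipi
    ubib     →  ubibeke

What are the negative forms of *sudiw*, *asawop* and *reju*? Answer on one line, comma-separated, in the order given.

sudiweke, asawopipi, rejuej

The suffix is conditioned by the final sound: -ipi when the stem ends in a voiceless consonant (*toh*, *zutejip*); -eke when the stem ends in a voiced consonant (*now*, *ubib*); -ej when the stem ends in a vowel (*nuru*, *buke*).
*sudiw*: final sound = /w/, a voiced consonant → -eke → *sudiweke*.
The final sound of *asawop* is /p/, which is a voiceless consonant, so the suffix is -ipi, giving *asawopipi*.
Since the final sound of *reju* is /u/ (a vowel), it takes -ej, giving *rejuej*.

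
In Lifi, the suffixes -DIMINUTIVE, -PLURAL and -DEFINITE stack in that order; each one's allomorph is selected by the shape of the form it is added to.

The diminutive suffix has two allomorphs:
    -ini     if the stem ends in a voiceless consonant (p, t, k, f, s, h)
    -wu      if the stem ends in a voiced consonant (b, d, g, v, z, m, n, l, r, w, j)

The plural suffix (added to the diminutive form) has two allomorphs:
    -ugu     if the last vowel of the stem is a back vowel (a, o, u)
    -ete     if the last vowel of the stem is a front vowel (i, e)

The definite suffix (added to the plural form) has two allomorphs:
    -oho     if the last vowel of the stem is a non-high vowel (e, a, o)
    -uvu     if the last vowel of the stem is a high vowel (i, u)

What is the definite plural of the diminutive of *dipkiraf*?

*dipkiraf*: final consonant = /f/, voiceless → -ini → *dipkirafini*.
The diminutive form *dipkirafini* — last vowel /i/ (a front vowel) → -ete → *dipkirafiniete*.
The plural form *dipkirafiniete*: last vowel = /e/, a non-high vowel → -oho → *dipkirafinieteoho*.

dipkirafinieteoho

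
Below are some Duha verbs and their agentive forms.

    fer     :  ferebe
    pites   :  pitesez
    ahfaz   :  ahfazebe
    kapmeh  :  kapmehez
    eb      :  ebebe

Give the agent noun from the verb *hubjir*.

hubjirebe

The suffix is conditioned by the final consonant: -ez when the stem ends in a voiceless consonant (*pites*, *kapmeh*); -ebe when the stem ends in a voiced consonant (*fer*, *ahfaz*, *eb*).
Since the final consonant of *hubjir* is /r/ (voiced), it takes -ebe, giving *hubjirebe*.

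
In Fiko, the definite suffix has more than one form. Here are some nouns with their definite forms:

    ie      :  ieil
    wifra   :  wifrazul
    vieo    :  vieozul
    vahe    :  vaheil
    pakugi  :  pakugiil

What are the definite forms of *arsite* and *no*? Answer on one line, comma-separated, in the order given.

arsiteil, nozul

The alternation tracks the last vowel of the stem — -il when the last vowel of the stem is a front vowel (*ie*, *vahe*, *pakugi*); -zul when the last vowel of the stem is a back vowel (*wifra*, *vieo*).
*arsite*: last vowel = /e/, a front vowel → -il → *arsiteil*.
The last vowel of *no* is /o/, which is a back vowel, so the suffix is -zul, giving *nozul*.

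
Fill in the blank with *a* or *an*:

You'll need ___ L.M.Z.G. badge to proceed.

an

The indefinite article is chosen by the initial *sound* of the following word, not its spelling.
The initialism *L.M.Z.G.* is read letter by letter; the first letter, L, is pronounced /ɛl/, which begins with a vowel sound.
So the article is *an*: You'll need an L.M.Z.G. badge to proceed.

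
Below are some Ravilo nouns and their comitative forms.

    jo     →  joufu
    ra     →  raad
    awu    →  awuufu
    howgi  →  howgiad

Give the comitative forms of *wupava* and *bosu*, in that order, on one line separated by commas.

The suffix is conditioned by the last vowel: -ufu when the last vowel of the stem is a rounded vowel (*jo*, *awu*); -ad when the last vowel of the stem is an unrounded vowel (*ra*, *howgi*).
*wupava*: last vowel = /a/, an unrounded vowel → -ad → *wupavaad*.
*bosu* — last vowel /u/ (a rounded vowel) → -ufu → *bosuufu*.

wupavaad, bosuufu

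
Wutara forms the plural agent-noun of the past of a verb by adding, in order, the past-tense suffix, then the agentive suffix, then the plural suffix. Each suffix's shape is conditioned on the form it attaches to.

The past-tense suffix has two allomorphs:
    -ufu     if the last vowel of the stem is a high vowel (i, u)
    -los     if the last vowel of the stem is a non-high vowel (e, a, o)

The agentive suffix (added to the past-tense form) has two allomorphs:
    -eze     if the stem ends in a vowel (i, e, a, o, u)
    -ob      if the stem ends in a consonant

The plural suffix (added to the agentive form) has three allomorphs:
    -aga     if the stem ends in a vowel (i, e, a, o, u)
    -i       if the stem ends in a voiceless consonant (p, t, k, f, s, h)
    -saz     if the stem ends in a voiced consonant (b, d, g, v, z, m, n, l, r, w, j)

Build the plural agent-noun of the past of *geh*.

The last vowel of *geh* is /e/, which is a non-high vowel, so the past-tense suffix is -los, giving *gehlos*.
Since the final sound of the past-tense form *gehlos* is /s/ (a consonant), it takes -ob, giving *gehlosob*.
Since the final sound of the agentive form *gehlosob* is /b/ (a voiced consonant), it takes -saz, giving *gehlosobsaz*.

gehlosobsaz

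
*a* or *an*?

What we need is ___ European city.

a

The indefinite article is chosen by the initial *sound* of the following word, not its spelling.
*European* begins with the sound /jʊ/ (eu pronounced /jʊ/) — a consonant sound.
So the article is *a*: What we need is a European city.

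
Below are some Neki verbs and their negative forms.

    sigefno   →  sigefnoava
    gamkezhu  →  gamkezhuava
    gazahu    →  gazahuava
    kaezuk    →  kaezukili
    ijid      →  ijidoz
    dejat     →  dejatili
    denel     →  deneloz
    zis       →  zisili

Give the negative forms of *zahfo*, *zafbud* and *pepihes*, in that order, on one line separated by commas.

The suffix is conditioned by the final sound: -ili when the stem ends in a voiceless consonant (*kaezuk*, *dejat*, *zis*); -oz when the stem ends in a voiced consonant (*ijid*, *denel*); -ava when the stem ends in a vowel (*sigefno*, *gamkezhu*, *gazahu*).
The final sound of *zahfo* is /o/, which is a vowel, so the suffix is -ava, giving *zahfoava*.
*zafbud*: final sound = /d/, a voiced consonant → -oz → *zafbudoz*.
*pepihes* — final sound /s/ (a voiceless consonant) → -ili → *pepihesili*.

zahfoava, zafbudoz, pepihesili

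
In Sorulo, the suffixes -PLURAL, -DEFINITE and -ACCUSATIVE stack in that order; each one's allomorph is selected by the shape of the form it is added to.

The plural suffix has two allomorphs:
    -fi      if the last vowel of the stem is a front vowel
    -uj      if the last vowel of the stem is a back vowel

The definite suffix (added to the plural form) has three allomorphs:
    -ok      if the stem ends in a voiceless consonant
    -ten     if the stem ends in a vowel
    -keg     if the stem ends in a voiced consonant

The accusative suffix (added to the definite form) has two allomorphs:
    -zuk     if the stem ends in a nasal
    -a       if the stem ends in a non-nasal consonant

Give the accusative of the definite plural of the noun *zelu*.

The last vowel of *zelu* is /u/, which is a back vowel, so the plural suffix is -uj, giving *zeluuj*.
The plural form *zeluuj*: final sound = /j/, a voiced consonant → -keg → *zeluujkeg*.
The final consonant of the definite form *zeluujkeg* is /g/, which is non-nasal, so the accusative suffix is -a, giving *zeluujkega*.

zeluujkega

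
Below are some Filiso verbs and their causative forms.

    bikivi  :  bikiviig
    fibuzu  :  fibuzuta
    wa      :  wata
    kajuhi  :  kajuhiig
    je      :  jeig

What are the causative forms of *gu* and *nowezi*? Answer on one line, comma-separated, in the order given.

guta, noweziig

Looking at the last vowel of each stem: -ig when the last vowel of the stem is a front vowel (*bikivi*, *kajuhi*, *je*); -ta when the last vowel of the stem is a back vowel (*fibuzu*, *wa*).
The last vowel of *gu* is /u/, which is a back vowel, so the suffix is -ta, giving *guta*.
Since the last vowel of *nowezi* is /i/ (a front vowel), it takes -ig, giving *noweziig*.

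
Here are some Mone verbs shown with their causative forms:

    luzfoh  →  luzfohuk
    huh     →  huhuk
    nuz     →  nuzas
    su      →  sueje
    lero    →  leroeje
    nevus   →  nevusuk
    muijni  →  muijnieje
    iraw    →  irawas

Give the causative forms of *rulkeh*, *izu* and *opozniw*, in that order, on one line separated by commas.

rulkehuk, izueje, opozniwas

The suffix is conditioned by the final sound: -uk when the stem ends in a voiceless consonant (*luzfoh*, *huh*, *nevus*); -as when the stem ends in a voiced consonant (*nuz*, *iraw*); -eje when the stem ends in a vowel (*su*, *lero*, *muijni*).
*rulkeh* — final sound /h/ (a voiceless consonant) → -uk → *rulkehuk*.
*izu*: final sound = /u/, a vowel → -eje → *izueje*.
Since the final sound of *opozniw* is /w/ (a voiced consonant), it takes -as, giving *opozniwas*.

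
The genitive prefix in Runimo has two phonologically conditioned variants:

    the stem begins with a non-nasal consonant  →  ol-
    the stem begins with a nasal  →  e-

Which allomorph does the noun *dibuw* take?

ol-

*dibuw* — first consonant /d/ (non-nasal) → ol-.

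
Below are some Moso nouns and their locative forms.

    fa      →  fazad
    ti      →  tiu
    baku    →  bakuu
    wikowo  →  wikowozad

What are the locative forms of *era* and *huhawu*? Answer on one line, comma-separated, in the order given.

erazad, huhawuu

The suffix is conditioned by the last vowel: -u when the last vowel of the stem is a high vowel (*ti*, *baku*); -zad when the last vowel of the stem is a non-high vowel (*fa*, *wikowo*).
*era* — last vowel /a/ (a non-high vowel) → -zad → *erazad*.
*huhawu* — last vowel /u/ (a high vowel) → -u → *huhawuu*.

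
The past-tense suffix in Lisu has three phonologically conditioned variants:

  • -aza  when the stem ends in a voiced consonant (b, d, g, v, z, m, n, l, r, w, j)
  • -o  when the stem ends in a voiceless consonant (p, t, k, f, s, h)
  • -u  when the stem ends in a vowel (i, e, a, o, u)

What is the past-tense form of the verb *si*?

siu

*si*: final sound = /i/, a vowel → -u → *siu*.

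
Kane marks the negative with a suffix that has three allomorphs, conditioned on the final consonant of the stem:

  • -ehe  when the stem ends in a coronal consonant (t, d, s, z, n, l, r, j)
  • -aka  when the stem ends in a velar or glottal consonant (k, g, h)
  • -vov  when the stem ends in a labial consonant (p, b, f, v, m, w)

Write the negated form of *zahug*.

The final consonant of *zahug* is /g/, which is velar/glottal, so the suffix is -aka, giving *zahugaka*.

zahugaka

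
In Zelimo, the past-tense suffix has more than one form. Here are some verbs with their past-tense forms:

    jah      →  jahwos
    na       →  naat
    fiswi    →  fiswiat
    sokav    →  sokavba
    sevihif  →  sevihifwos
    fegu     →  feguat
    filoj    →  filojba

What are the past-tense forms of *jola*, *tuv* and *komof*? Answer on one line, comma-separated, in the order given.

jolaat, tuvba, komofwos

The suffix is conditioned by the final sound: -wos when the stem ends in a voiceless consonant (*jah*, *sevihif*); -ba when the stem ends in a voiced consonant (*sokav*, *filoj*); -at when the stem ends in a vowel (*na*, *fiswi*, *fegu*).
*jola* — final sound /a/ (a vowel) → -at → *jolaat*.
The final sound of *tuv* is /v/, which is a voiced consonant, so the suffix is -ba, giving *tuvba*.
Since the final sound of *komof* is /f/ (a voiceless consonant), it takes -wos, giving *komofwos*.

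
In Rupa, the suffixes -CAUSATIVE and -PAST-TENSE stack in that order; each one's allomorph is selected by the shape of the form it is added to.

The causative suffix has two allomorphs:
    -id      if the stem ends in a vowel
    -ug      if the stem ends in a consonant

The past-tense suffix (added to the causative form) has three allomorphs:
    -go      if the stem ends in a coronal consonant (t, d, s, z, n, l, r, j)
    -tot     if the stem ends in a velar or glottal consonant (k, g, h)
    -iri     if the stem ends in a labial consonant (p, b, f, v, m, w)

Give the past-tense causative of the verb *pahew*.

pahewugtot

Since the final sound of *pahew* is /w/ (a consonant), it takes -ug, giving *pahewug*.
The causative form *pahewug*: final consonant = /g/, velar/glottal → -tot → *pahewugtot*.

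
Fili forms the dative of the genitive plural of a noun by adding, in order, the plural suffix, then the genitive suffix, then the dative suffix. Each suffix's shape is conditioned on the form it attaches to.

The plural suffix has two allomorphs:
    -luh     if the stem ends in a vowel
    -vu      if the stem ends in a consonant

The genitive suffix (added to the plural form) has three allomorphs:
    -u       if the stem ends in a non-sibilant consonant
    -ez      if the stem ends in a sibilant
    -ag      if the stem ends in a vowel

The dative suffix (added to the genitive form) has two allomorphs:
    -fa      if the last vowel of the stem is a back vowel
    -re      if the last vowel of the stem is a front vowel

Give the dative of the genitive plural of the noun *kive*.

kiveluhufa

*kive*: final sound = /e/, a vowel → -luh → *kiveluh*.
Since the final sound of the plural form *kiveluh* is /h/ (a non-sibilant consonant), it takes -u, giving *kiveluhu*.
Since the last vowel of the genitive form *kiveluhu* is /u/ (a back vowel), it takes -fa, giving *kiveluhufa*.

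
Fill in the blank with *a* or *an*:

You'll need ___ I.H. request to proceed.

an

The indefinite article is chosen by the initial *sound* of the following word, not its spelling.
The initialism *I.H.* is read letter by letter; the first letter, I, is pronounced /aɪ/, which begins with a vowel sound.
So the article is *an*: You'll need an I.H. request to proceed.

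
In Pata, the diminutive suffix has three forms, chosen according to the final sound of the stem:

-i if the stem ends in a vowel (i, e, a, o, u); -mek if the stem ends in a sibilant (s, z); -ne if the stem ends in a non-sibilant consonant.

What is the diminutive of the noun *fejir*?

fejirne

Since the final sound of *fejir* is /r/ (a non-sibilant consonant), it takes -ne, giving *fejirne*.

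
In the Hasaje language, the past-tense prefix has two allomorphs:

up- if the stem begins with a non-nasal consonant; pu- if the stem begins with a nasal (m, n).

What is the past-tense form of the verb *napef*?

*napef*: first consonant = /n/, a nasal → pu- → *punapef*.

punapef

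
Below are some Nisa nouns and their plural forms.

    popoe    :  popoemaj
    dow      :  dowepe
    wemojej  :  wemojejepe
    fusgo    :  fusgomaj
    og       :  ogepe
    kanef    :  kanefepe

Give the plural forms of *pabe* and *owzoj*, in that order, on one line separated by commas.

The suffix is conditioned by the final sound: -epe when the stem ends in a consonant (*dow*, *wemojej*, *og*, *kanef*); -maj when the stem ends in a vowel (*popoe*, *fusgo*).
*pabe* — final sound /e/ (a vowel) → -maj → *pabemaj*.
*owzoj*: final sound = /j/, a consonant → -epe → *owzojepe*.

pabemaj, owzojepe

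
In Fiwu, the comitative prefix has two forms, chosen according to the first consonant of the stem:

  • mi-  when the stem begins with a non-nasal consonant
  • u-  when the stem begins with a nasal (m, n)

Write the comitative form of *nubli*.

unubli

*nubli*: first consonant = /n/, a nasal → u- → *unubli*.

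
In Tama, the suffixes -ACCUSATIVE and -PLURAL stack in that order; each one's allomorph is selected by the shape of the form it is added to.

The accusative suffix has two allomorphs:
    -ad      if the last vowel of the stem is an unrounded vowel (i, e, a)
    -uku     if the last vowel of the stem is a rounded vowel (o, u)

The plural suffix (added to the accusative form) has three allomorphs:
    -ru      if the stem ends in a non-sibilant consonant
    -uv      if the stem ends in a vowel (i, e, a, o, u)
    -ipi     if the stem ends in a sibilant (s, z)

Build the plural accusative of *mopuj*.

mopujukuuv

The last vowel of *mopuj* is /u/, which is a rounded vowel, so the accusative suffix is -uku, giving *mopujuku*.
Since the final sound of the accusative form *mopujuku* is /u/ (a vowel), it takes -uv, giving *mopujukuuv*.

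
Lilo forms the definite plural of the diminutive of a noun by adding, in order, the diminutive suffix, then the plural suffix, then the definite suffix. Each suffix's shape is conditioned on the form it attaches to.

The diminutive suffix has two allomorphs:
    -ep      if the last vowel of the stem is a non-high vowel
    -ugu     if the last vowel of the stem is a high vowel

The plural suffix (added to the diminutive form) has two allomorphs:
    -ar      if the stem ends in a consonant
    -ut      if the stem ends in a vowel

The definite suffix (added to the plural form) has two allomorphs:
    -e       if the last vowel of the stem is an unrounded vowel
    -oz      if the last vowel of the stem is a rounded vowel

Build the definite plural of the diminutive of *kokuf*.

*kokuf* — last vowel /u/ (a high vowel) → -ugu → *kokufugu*.
The diminutive form *kokufugu* — final sound /u/ (a vowel) → -ut → *kokufuguut*.
The plural form *kokufuguut* — last vowel /u/ (a rounded vowel) → -oz → *kokufuguutoz*.

kokufuguutoz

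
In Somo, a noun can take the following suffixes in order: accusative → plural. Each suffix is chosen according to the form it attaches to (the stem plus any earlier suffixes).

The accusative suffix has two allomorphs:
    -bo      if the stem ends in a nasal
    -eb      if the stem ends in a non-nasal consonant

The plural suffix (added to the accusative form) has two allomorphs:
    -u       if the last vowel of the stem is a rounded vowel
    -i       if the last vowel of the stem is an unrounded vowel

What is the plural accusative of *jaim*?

jaimbou

Since the final consonant of *jaim* is /m/ (a nasal), it takes -bo, giving *jaimbo*.
The last vowel of the accusative form *jaimbo* is /o/, which is a rounded vowel, so the plural suffix is -u, giving *jaimbou*.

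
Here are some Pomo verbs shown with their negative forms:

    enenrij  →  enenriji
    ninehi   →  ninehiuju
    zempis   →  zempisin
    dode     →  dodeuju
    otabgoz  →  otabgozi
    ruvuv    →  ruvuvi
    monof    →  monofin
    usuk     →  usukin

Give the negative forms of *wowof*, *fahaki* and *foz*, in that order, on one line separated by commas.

wowofin, fahakiuju, fozi

The pattern is voicing of the final sound: -in when the stem ends in a voiceless consonant (*zempis*, *monof*, *usuk*); -i when the stem ends in a voiced consonant (*enenrij*, *otabgoz*, *ruvuv*); -uju when the stem ends in a vowel (*ninehi*, *dode*).
*wowof*: final sound = /f/, a voiceless consonant → -in → *wowofin*.
The final sound of *fahaki* is /i/, which is a vowel, so the suffix is -uju, giving *fahakiuju*.
Since the final sound of *foz* is /z/ (a voiced consonant), it takes -i, giving *fozi*.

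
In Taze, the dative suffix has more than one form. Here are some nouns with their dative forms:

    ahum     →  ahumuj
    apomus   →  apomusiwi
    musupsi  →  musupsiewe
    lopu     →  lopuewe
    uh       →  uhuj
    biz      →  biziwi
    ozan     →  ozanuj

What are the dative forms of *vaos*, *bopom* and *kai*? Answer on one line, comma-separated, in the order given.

The alternation tracks the final sound of the stem — -iwi when the stem ends in a sibilant (*apomus*, *biz*); -uj when the stem ends in a non-sibilant consonant (*ahum*, *uh*, *ozan*); -ewe when the stem ends in a vowel (*musupsi*, *lopu*).
*vaos* — final sound /s/ (a sibilant) → -iwi → *vaosiwi*.
*bopom* — final sound /m/ (a non-sibilant consonant) → -uj → *bopomuj*.
The final sound of *kai* is /i/, which is a vowel, so the suffix is -ewe, giving *kaiewe*.

vaosiwi, bopomuj, kaiewe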